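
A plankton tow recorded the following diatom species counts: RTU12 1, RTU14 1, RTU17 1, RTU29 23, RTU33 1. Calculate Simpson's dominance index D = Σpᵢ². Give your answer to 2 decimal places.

0.73

Total N = 1+1+1+23+1 = 27, so the proportions are 0.037, 0.037, 0.037, 0.8519, 0.037 (working shown to 4 dp, full precision carried).
D = 0.037² + 0.037² + 0.037² + 0.8519² + 0.037² = 0.0014 + 0.0014 + 0.0014 + 0.7257 + 0.0014 = 0.7311.
To 2 decimal places, D = 0.73.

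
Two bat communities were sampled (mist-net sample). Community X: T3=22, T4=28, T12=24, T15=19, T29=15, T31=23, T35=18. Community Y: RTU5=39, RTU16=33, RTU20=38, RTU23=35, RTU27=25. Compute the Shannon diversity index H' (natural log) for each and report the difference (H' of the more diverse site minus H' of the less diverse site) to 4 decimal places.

0.3301

Community X: N=149, proportions 0.14765101, 0.18791946, 0.16107383, 0.12751678, 0.10067114, 0.15436242, 0.12080537, giving H' = 1.92820064 (working shown to 8 dp, full precision carried).
Community Y: N=170, proportions 0.22941176, 0.19411765, 0.22352941, 0.20588235, 0.14705882, giving H' = 1.59814546.
Difference = |1.92820064 − 1.59814546| = 0.33005518, i.e. 0.3301 to 4 decimal places.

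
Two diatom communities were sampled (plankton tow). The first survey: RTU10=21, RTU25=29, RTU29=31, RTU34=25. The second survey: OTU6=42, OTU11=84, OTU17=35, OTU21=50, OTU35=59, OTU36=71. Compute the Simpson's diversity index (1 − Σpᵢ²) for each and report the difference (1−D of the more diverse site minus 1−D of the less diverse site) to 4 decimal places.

The first survey: N=106, proportions 0.198113, 0.273585, 0.292453, 0.235849, giving 1−D = 0.744749 (working shown to 6 dp, full precision carried).
The second survey: N=341, proportions 0.123167, 0.246334, 0.102639, 0.146628, 0.173021, 0.208211, giving 1−D = 0.818827.
Difference = |0.744749 − 0.818827| = 0.074078, i.e. 0.0741 to 4 decimal places.

0.0741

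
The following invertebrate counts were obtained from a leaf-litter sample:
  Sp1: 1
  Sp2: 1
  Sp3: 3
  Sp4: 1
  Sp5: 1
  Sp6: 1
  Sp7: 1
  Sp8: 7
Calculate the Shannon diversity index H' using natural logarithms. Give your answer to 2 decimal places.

Total N = 1+1+3+1+1+1+1+7 = 16, so the proportions are 0.0625, 0.0625, 0.1875, 0.0625, 0.0625, 0.0625, 0.0625, 0.4375 (working shown to 4 dp, full precision carried).
Each pᵢ ln pᵢ term: 0.0625×(-2.7726)=-0.1733, 0.0625×(-2.7726)=-0.1733, 0.1875×(-1.6740)=-0.3139, 0.0625×(-2.7726)=-0.1733, 0.0625×(-2.7726)=-0.1733, 0.0625×(-2.7726)=-0.1733, 0.0625×(-2.7726)=-0.1733, 0.4375×(-0.8267)=-0.3617.
Sum = -1.7153, so H' = 1.72.

1.72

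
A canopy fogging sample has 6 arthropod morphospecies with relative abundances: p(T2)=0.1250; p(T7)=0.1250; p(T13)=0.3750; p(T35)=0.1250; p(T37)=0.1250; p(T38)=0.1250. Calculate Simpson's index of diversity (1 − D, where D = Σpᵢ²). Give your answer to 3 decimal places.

D = 0.125² + 0.125² + 0.375² + 0.125² + 0.125² + 0.125² = 0.01562 + 0.01562 + 0.14062 + 0.01562 + 0.01562 + 0.01562 = 0.21875 (working shown to 5 dp, full precision carried).
So 1 − D = 0.78125, i.e. 0.781 to 3 decimal places.

0.781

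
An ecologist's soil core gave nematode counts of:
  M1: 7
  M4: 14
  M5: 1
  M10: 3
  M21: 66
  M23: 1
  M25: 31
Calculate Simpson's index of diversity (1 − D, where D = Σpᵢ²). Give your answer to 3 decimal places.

Total N = 7+14+1+3+66+1+31 = 123, so the proportions are 0.05691, 0.11382, 0.00813, 0.02439, 0.53659, 0.00813, 0.25203 (working shown to 5 dp, full precision carried).
D = 0.05691² + 0.11382² + 0.00813² + 0.02439² + 0.53659² + 0.00813² + 0.25203² = 0.00324 + 0.01296 + 0.00007 + 0.00059 + 0.28792 + 0.00007 + 0.06352 = 0.36837.
So 1 − D = 0.63163, i.e. 0.632 to 3 decimal places.

0.632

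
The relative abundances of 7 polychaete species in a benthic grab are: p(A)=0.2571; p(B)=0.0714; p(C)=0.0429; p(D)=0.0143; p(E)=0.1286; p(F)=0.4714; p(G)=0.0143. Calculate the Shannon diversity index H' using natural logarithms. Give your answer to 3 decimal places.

Each pᵢ ln pᵢ term (working shown to 5 dp, full precision carried): 0.2571×(-1.35829)=-0.34922, 0.0714×(-2.63946)=-0.18846, 0.0429×(-3.14888)=-0.13509, 0.0143×(-4.24750)=-0.06074, 0.1286×(-2.05105)=-0.26376, 0.4714×(-0.75205)=-0.35452, 0.0143×(-4.24750)=-0.06074.
Sum = -1.41252, so H' = 1.413.

1.413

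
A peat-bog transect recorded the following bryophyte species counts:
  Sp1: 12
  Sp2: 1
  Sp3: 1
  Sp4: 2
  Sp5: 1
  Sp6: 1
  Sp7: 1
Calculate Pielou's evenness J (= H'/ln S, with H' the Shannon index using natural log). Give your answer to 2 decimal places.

Total N = 12+1+1+2+1+1+1 = 19, so the proportions are 0.6316, 0.0526, 0.0526, 0.1053, 0.0526, 0.0526, 0.0526 (working shown to 4 dp, full precision carried).
H' = −Σ pᵢ ln pᵢ = −((-0.2902) + (-0.1550) + (-0.1550) + (-0.2370) + (-0.1550) + (-0.1550) + (-0.1550)) = 1.3021.
With S = 7 species, ln S = 1.9459, so J = 1.3021/1.9459 = 0.6691, i.e. 0.67 to 2 decimal places.

0.67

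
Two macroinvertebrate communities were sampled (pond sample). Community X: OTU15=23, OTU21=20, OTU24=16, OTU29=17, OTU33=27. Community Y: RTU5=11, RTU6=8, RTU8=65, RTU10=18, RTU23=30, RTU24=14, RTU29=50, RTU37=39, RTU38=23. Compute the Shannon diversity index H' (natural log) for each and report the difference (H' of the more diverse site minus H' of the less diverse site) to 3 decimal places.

0.412

Community X: N=103, proportions 0.223301, 0.194175, 0.15534, 0.165049, 0.262136, giving H' = 1.590606 (working shown to 6 dp, full precision carried).
Community Y: N=258, proportions 0.042636, 0.031008, 0.251938, 0.069767, 0.116279, 0.054264, 0.193798, 0.151163, 0.089147, giving H' = 2.002753.
Difference = |1.590606 − 2.002753| = 0.412147, i.e. 0.412 to 3 decimal places.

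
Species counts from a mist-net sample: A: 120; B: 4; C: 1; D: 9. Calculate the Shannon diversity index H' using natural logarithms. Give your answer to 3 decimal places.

0.422

Total N = 120+4+1+9 = 134, so the proportions are 0.89552, 0.02985, 0.00746, 0.06716 (working shown to 5 dp, full precision carried).
Each pᵢ ln pᵢ term: 0.89552×(-0.11035)=-0.09882, 0.02985×(-3.51155)=-0.10482, 0.00746×(-4.89784)=-0.03655, 0.06716×(-2.70062)=-0.18138.
Sum = -0.42158, so H' = 0.422.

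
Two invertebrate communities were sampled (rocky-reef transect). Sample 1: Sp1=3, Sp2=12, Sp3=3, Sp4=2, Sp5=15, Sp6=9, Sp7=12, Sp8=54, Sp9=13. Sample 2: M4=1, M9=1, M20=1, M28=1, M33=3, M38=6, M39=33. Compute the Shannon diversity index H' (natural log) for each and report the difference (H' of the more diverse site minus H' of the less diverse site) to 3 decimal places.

0.734

Sample 1: N=123, proportions 0.02439, 0.09756, 0.02439, 0.01626, 0.12195, 0.07317, 0.09756, 0.43902, 0.10569, giving H' = 1.74909 (working shown to 5 dp, full precision carried).
Sample 2: N=46, proportions 0.02174, 0.02174, 0.02174, 0.02174, 0.06522, 0.13043, 0.71739, giving H' = 1.01492.
Difference = |1.74909 − 1.01492| = 0.73417, i.e. 0.734 to 3 decimal places.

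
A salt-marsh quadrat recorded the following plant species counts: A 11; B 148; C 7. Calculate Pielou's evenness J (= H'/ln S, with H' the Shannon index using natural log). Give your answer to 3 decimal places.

Total N = 11+148+7 = 166, so the proportions are 0.06627, 0.89157, 0.04217 (working shown to 5 dp, full precision carried).
H' = −Σ pᵢ ln pᵢ = −((-0.17985) + (-0.10233) + (-0.13351)) = 0.41569.
With S = 3 species, ln S = 1.09861, so J = 0.41569/1.09861 = 0.37838, i.e. 0.378 to 3 decimal places.

0.378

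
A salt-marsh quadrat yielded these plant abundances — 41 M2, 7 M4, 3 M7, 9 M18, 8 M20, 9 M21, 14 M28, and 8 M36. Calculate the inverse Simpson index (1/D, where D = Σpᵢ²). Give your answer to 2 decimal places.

Total N = 41+7+3+9+8+9+14+8 = 99, so the proportions are 0.414141, 0.070707, 0.030303, 0.090909, 0.080808, 0.090909, 0.141414, 0.080808 (working shown to 6 dp, full precision carried).
D = 0.414141² + 0.070707² + 0.030303² + 0.090909² + 0.080808² + 0.090909² + 0.141414² + 0.080808² = 0.171513 + 0.004999 + 0.000918 + 0.008264 + 0.006530 + 0.008264 + 0.019998 + 0.006530 = 0.227018.
So 1/D = 4.4049, i.e. 4.40 to 2 decimal places.

4.40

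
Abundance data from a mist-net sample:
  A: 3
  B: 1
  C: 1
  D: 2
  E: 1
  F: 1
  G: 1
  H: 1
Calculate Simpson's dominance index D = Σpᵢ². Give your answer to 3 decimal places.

Total N = 3+1+1+2+1+1+1+1 = 11, so the proportions are 0.27273, 0.09091, 0.09091, 0.18182, 0.09091, 0.09091, 0.09091, 0.09091 (working shown to 5 dp, full precision carried).
D = 0.27273² + 0.09091² + 0.09091² + 0.18182² + 0.09091² + 0.09091² + 0.09091² + 0.09091² = 0.07438 + 0.00826 + 0.00826 + 0.03306 + 0.00826 + 0.00826 + 0.00826 + 0.00826 = 0.15702.
To 3 decimal places, D = 0.157.

0.157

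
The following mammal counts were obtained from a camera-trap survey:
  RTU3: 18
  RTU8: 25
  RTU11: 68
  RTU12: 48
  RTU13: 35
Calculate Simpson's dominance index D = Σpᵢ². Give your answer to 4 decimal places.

Total N = 18+25+68+48+35 = 194, so the proportions are 0.092784, 0.128866, 0.350515, 0.247423, 0.180412 (working shown to 6 dp, full precision carried).
D = 0.092784² + 0.128866² + 0.350515² + 0.247423² + 0.180412² = 0.008609 + 0.016606 + 0.122861 + 0.061218 + 0.032549 = 0.241843.
To 4 decimal places, D = 0.2418.

0.2418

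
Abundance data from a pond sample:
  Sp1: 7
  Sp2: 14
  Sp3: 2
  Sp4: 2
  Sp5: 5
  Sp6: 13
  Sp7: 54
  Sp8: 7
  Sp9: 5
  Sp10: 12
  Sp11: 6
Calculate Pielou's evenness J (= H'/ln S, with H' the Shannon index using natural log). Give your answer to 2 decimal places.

Total N = 7+14+2+2+5+13+54+7+5+12+6 = 127, so the proportions are 0.0551, 0.1102, 0.0157, 0.0157, 0.0394, 0.1024, 0.4252, 0.0551, 0.0394, 0.0945, 0.0472 (working shown to 4 dp, full precision carried).
H' = −Σ pᵢ ln pᵢ = −((-0.1597) + (-0.2431) + (-0.0654) + (-0.0654) + (-0.1274) + (-0.2333) + (-0.3636) + (-0.1597) + (-0.1274) + (-0.2229) + (-0.1442)) = 1.9121.
With S = 11 species, ln S = 2.3979, so J = 1.9121/2.3979 = 0.7974, i.e. 0.80 to 2 decimal places.

0.80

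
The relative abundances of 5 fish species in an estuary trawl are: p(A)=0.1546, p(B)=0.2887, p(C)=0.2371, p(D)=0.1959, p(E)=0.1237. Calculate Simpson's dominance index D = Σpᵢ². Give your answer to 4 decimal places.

D = 0.1546² + 0.2887² + 0.2371² + 0.1959² + 0.1237² = 0.023901 + 0.083348 + 0.056216 + 0.038377 + 0.015302 = 0.217144 (working shown to 6 dp, full precision carried).
To 4 decimal places, D = 0.2171.

0.2171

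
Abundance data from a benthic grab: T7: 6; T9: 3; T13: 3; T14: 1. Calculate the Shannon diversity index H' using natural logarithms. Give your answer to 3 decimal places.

Total N = 6+3+3+1 = 13, so the proportions are 0.46154, 0.23077, 0.23077, 0.07692 (working shown to 5 dp, full precision carried).
Each pᵢ ln pᵢ term: 0.46154×(-0.77319)=-0.35686, 0.23077×(-1.46634)=-0.33839, 0.23077×(-1.46634)=-0.33839, 0.07692×(-2.56495)=-0.19730.
Sum = -1.23093, so H' = 1.231.

1.231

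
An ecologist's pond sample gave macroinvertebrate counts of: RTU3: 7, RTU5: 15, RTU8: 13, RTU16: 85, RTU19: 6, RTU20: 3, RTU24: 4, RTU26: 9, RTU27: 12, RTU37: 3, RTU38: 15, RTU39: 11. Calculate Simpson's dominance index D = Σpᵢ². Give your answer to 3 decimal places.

Total N = 7+15+13+85+6+3+4+9+12+3+15+11 = 183, so the proportions are 0.03825, 0.08197, 0.07104, 0.46448, 0.03279, 0.01639, 0.02186, 0.04918, 0.06557, 0.01639, 0.08197, 0.06011 (working shown to 5 dp, full precision carried).
D = 0.03825² + 0.08197² + 0.07104² + 0.46448² + 0.03279² + 0.01639² + 0.02186² + 0.04918² + 0.06557² + 0.01639² + 0.08197² + 0.06011² = 0.00146 + 0.00672 + 0.00505 + 0.21574 + 0.00107 + 0.00027 + 0.00048 + 0.00242 + 0.00430 + 0.00027 + 0.00672 + 0.00361 = 0.24811.
To 3 decimal places, D = 0.248.

0.248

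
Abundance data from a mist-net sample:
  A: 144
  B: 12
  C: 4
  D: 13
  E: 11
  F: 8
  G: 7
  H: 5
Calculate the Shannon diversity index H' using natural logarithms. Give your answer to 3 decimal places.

Total N = 144+12+4+13+11+8+7+5 = 204, so the proportions are 0.70588, 0.05882, 0.01961, 0.06373, 0.05392, 0.03922, 0.03431, 0.02451 (working shown to 5 dp, full precision carried).
Each pᵢ ln pᵢ term: 0.70588×(-0.34831)=-0.24586, 0.05882×(-2.83321)=-0.16666, 0.01961×(-3.93183)=-0.07709, 0.06373×(-2.75317)=-0.17545, 0.05392×(-2.92022)=-0.15746, 0.03922×(-3.23868)=-0.12701, 0.03431×(-3.37221)=-0.11571, 0.02451×(-3.70868)=-0.09090.
Sum = -1.15615, so H' = 1.156.

1.156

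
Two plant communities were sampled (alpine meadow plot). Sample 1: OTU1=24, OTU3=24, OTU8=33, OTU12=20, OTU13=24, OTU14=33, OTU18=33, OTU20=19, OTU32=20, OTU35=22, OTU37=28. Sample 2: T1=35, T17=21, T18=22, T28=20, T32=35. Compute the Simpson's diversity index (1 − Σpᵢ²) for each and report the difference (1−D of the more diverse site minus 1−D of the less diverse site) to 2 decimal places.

0.12

Sample 1: N=280, proportions 0.0857, 0.0857, 0.1179, 0.0714, 0.0857, 0.1179, 0.1179, 0.0679, 0.0714, 0.0786, 0.1, giving 1−D = 0.9053 (working shown to 4 dp, full precision carried).
Sample 2: N=133, proportions 0.2632, 0.1579, 0.1654, 0.1504, 0.2632, giving 1−D = 0.7866.
Difference = |0.9053 − 0.7866| = 0.1187, i.e. 0.12 to 2 decimal places.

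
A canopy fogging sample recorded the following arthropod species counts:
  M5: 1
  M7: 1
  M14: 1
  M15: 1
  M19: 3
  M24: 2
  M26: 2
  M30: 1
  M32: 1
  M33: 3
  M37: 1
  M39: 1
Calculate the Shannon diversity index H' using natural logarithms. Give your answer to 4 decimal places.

Total N = 1+1+1+1+3+2+2+1+1+3+1+1 = 18, so the proportions are 0.055556, 0.055556, 0.055556, 0.055556, 0.166667, 0.111111, 0.111111, 0.055556, 0.055556, 0.166667, 0.055556, 0.055556 (working shown to 6 dp, full precision carried).
Each pᵢ ln pᵢ term: 0.055556×(-2.890372)=-0.160576, 0.055556×(-2.890372)=-0.160576, 0.055556×(-2.890372)=-0.160576, 0.055556×(-2.890372)=-0.160576, 0.166667×(-1.791759)=-0.298627, 0.111111×(-2.197225)=-0.244136, 0.111111×(-2.197225)=-0.244136, 0.055556×(-2.890372)=-0.160576, 0.055556×(-2.890372)=-0.160576, 0.166667×(-1.791759)=-0.298627, 0.055556×(-2.890372)=-0.160576, 0.055556×(-2.890372)=-0.160576.
Sum = -2.370135, so H' = 2.3701.

2.3701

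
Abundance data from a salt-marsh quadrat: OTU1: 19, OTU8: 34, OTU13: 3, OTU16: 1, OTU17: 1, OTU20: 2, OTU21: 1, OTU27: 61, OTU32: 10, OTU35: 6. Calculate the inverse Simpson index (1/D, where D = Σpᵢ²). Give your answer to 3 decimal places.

3.533

Total N = 19+34+3+1+1+2+1+61+10+6 = 138, so the proportions are 0.1376812, 0.2463768, 0.0217391, 0.0072464, 0.0072464, 0.0144928, 0.0072464, 0.442029, 0.0724638, 0.0434783 (working shown to 7 dp, full precision carried).
D = 0.1376812² + 0.2463768² + 0.0217391² + 0.0072464² + 0.0072464² + 0.0144928² + 0.0072464² + 0.442029² + 0.0724638² + 0.0434783² = 0.0189561 + 0.0607015 + 0.0004726 + 0.0000525 + 0.0000525 + 0.0002100 + 0.0000525 + 0.1953896 + 0.0052510 + 0.0018904 = 0.2830288.
So 1/D = 3.53321, i.e. 3.533 to 3 decimal places.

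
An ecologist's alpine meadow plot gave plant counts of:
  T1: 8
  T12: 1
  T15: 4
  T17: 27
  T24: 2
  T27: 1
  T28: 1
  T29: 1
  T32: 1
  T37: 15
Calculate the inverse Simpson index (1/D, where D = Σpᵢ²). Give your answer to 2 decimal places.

Total N = 8+1+4+27+2+1+1+1+1+15 = 61, so the proportions are 0.131148, 0.016393, 0.065574, 0.442623, 0.032787, 0.016393, 0.016393, 0.016393, 0.016393, 0.245902 (working shown to 6 dp, full precision carried).
D = 0.131148² + 0.016393² + 0.065574² + 0.442623² + 0.032787² + 0.016393² + 0.016393² + 0.016393² + 0.016393² + 0.245902² = 0.017200 + 0.000269 + 0.004300 + 0.195915 + 0.001075 + 0.000269 + 0.000269 + 0.000269 + 0.000269 + 0.060468 = 0.280301.
So 1/D = 3.5676, i.e. 3.57 to 2 decimal places.

3.57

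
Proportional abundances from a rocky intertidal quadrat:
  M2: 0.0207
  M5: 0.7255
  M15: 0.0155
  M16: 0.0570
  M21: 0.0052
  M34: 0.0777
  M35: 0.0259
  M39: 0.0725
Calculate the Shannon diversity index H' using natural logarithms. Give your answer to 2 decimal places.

Each pᵢ ln pᵢ term (working shown to 4 dp, full precision carried): 0.0207×(-3.8776)=-0.0803, 0.7255×(-0.3209)=-0.2328, 0.0155×(-4.1669)=-0.0646, 0.057×(-2.8647)=-0.1633, 0.0052×(-5.2591)=-0.0273, 0.0777×(-2.5549)=-0.1985, 0.0259×(-3.6535)=-0.0946, 0.0725×(-2.6242)=-0.1903.
Sum = -1.0517, so H' = 1.05.

1.05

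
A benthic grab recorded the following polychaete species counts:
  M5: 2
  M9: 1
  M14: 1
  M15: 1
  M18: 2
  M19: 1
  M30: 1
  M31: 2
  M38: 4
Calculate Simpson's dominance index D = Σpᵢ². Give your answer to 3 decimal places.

Total N = 2+1+1+1+2+1+1+2+4 = 15, so the proportions are 0.13333, 0.06667, 0.06667, 0.06667, 0.13333, 0.06667, 0.06667, 0.13333, 0.26667 (working shown to 5 dp, full precision carried).
D = 0.13333² + 0.06667² + 0.06667² + 0.06667² + 0.13333² + 0.06667² + 0.06667² + 0.13333² + 0.26667² = 0.01778 + 0.00444 + 0.00444 + 0.00444 + 0.01778 + 0.00444 + 0.00444 + 0.01778 + 0.07111 = 0.14667.
To 3 decimal places, D = 0.147.

0.147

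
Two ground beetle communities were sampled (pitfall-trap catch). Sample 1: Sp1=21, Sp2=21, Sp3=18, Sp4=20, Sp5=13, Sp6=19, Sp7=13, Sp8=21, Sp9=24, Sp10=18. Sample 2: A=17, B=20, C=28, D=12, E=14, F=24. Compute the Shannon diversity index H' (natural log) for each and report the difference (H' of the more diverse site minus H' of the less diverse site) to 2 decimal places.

Sample 1: N=188, proportions 0.1117, 0.1117, 0.0957, 0.1064, 0.0691, 0.1011, 0.0691, 0.1117, 0.1277, 0.0957, giving H' = 2.2860 (working shown to 4 dp, full precision carried).
Sample 2: N=115, proportions 0.1478, 0.1739, 0.2435, 0.1043, 0.1217, 0.2087, giving H' = 1.7500.
Difference = |2.2860 − 1.7500| = 0.5360, i.e. 0.54 to 2 decimal places.

0.54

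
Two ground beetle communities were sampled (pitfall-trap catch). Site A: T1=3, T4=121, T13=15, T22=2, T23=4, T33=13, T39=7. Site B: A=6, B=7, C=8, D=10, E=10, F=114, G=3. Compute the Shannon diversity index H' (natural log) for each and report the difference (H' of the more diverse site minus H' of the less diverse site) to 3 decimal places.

Site A: N=165, proportions 0.01818, 0.73333, 0.09091, 0.01212, 0.02424, 0.07879, 0.04242, giving H' = 0.99622 (working shown to 5 dp, full precision carried).
Site B: N=158, proportions 0.03797, 0.0443, 0.05063, 0.06329, 0.06329, 0.72152, 0.01899, giving H' = 1.07347.
Difference = |0.99622 − 1.07347| = 0.07725, i.e. 0.077 to 3 decimal places.

0.077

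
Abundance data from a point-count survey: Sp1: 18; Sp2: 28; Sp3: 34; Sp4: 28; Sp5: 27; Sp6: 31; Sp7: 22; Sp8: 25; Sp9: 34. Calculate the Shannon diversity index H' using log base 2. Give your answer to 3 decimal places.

Total N = 18+28+34+28+27+31+22+25+34 = 247, so the proportions are 0.07287, 0.11336, 0.13765, 0.11336, 0.10931, 0.12551, 0.08907, 0.10121, 0.13765 (working shown to 5 dp, full precision carried).
Each pᵢ log₂ pᵢ term: 0.07287×(-3.77844)=-0.27535, 0.11336×(-3.14101)=-0.35607, 0.13765×(-2.86090)=-0.39381, 0.11336×(-3.14101)=-0.35607, 0.10931×(-3.19348)=-0.34908, 0.12551×(-2.99417)=-0.37579, 0.08907×(-3.48894)=-0.31076, 0.10121×(-3.30451)=-0.33446, 0.13765×(-2.86090)=-0.39381.
Sum = -3.14519, so H' = 3.145.

3.145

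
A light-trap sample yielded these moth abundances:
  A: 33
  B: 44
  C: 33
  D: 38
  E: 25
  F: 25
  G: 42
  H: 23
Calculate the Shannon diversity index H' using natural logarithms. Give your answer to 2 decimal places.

Total N = 33+44+33+38+25+25+42+23 = 263, so the proportions are 0.1255, 0.1673, 0.1255, 0.1445, 0.0951, 0.0951, 0.1597, 0.0875 (working shown to 4 dp, full precision carried).
Each pᵢ ln pᵢ term: 0.1255×(-2.0756)=-0.2604, 0.1673×(-1.7880)=-0.2991, 0.1255×(-2.0756)=-0.2604, 0.1445×(-1.9346)=-0.2795, 0.0951×(-2.3533)=-0.2237, 0.0951×(-2.3533)=-0.2237, 0.1597×(-1.8345)=-0.2930, 0.0875×(-2.4367)=-0.2131.
Sum = -2.0530, so H' = 2.05.

2.05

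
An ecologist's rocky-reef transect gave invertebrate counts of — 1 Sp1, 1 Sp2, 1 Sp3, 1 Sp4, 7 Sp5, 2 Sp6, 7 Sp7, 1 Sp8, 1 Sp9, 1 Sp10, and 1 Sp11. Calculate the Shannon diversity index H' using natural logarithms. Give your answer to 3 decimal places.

Total N = 1+1+1+1+7+2+7+1+1+1+1 = 24, so the proportions are 0.04167, 0.04167, 0.04167, 0.04167, 0.29167, 0.08333, 0.29167, 0.04167, 0.04167, 0.04167, 0.04167 (working shown to 5 dp, full precision carried).
Each pᵢ ln pᵢ term: 0.04167×(-3.17805)=-0.13242, 0.04167×(-3.17805)=-0.13242, 0.04167×(-3.17805)=-0.13242, 0.04167×(-3.17805)=-0.13242, 0.29167×(-1.23214)=-0.35938, 0.08333×(-2.48491)=-0.20708, 0.29167×(-1.23214)=-0.35938, 0.04167×(-3.17805)=-0.13242, 0.04167×(-3.17805)=-0.13242, 0.04167×(-3.17805)=-0.13242, 0.04167×(-3.17805)=-0.13242.
Sum = -1.98518, so H' = 1.985.

1.985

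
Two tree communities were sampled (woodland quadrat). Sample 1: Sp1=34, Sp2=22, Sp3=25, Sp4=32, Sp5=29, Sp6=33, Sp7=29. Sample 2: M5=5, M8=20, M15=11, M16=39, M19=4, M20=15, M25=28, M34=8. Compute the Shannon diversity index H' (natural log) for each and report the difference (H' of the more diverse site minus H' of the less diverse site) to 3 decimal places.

Sample 1: N=204, proportions 0.16667, 0.10784, 0.12255, 0.15686, 0.14216, 0.16176, 0.14216, giving H' = 1.93595 (working shown to 5 dp, full precision carried).
Sample 2: N=130, proportions 0.03846, 0.15385, 0.08462, 0.3, 0.03077, 0.11538, 0.21538, 0.06154, giving H' = 1.84199.
Difference = |1.93595 − 1.84199| = 0.09396, i.e. 0.094 to 3 decimal places.

0.094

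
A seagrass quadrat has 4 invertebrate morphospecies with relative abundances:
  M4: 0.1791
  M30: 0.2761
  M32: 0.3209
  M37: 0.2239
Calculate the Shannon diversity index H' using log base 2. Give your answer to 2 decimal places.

Each pᵢ log₂ pᵢ term (working shown to 4 dp, full precision carried): 0.1791×(-2.4812)=-0.4444, 0.2761×(-1.8567)=-0.5126, 0.3209×(-1.6398)=-0.5262, 0.2239×(-2.1591)=-0.4834.
Sum = -1.9667, so H' = 1.97.

1.97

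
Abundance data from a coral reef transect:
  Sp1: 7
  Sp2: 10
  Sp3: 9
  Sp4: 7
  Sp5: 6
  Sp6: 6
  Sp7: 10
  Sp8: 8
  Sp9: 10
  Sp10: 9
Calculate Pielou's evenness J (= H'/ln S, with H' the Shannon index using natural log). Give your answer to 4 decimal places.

Total N = 7+10+9+7+6+6+10+8+10+9 = 82, so the proportions are 0.085366, 0.121951, 0.109756, 0.085366, 0.073171, 0.073171, 0.121951, 0.097561, 0.121951, 0.109756 (working shown to 6 dp, full precision carried).
H' = −Σ pᵢ ln pᵢ = −((-0.210069) + (-0.256602) + (-0.242506) + (-0.210069) + (-0.191339) + (-0.191339) + (-0.256602) + (-0.227051) + (-0.256602) + (-0.242506)) = 2.284683.
With S = 10 species, ln S = 2.302585, so J = 2.284683/2.302585 = 0.992225, i.e. 0.9922 to 4 decimal places.

0.9922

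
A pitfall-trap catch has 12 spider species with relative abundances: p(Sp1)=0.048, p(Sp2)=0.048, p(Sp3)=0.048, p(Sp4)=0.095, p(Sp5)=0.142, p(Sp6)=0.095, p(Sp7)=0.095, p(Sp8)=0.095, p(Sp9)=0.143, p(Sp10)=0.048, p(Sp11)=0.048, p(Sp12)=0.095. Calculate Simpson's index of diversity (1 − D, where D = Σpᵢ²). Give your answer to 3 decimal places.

0.903

D = 0.048² + 0.048² + 0.048² + 0.095² + 0.142² + 0.095² + 0.095² + 0.095² + 0.143² + 0.048² + 0.048² + 0.095² = 0.00230 + 0.00230 + 0.00230 + 0.00903 + 0.02016 + 0.00903 + 0.00903 + 0.00903 + 0.02045 + 0.00230 + 0.00230 + 0.00903 = 0.09726 (working shown to 5 dp, full precision carried).
So 1 − D = 0.90274, i.e. 0.903 to 3 decimal places.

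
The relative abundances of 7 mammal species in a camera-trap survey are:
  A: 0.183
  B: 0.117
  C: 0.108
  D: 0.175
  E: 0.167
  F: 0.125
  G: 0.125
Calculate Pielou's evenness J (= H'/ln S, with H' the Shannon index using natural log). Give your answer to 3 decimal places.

H' = −Σ pᵢ ln pᵢ = −((-0.31078) + (-0.25103) + (-0.24037) + (-0.30502) + (-0.29889) + (-0.25993) + (-0.25993)) = 1.92595 (working shown to 5 dp, full precision carried).
With S = 7 species, ln S = 1.94591, so J = 1.92595/1.94591 = 0.98974, i.e. 0.990 to 3 decimal places.

0.990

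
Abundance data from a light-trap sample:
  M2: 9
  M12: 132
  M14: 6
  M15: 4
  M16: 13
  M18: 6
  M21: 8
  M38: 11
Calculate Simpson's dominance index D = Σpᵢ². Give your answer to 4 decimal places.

Total N = 9+132+6+4+13+6+8+11 = 189, so the proportions are 0.047619, 0.698413, 0.031746, 0.021164, 0.068783, 0.031746, 0.042328, 0.058201 (working shown to 6 dp, full precision carried).
D = 0.047619² + 0.698413² + 0.031746² + 0.021164² + 0.068783² + 0.031746² + 0.042328² + 0.058201² = 0.002268 + 0.487780 + 0.001008 + 0.000448 + 0.004731 + 0.001008 + 0.001792 + 0.003387 = 0.502422.
To 4 decimal places, D = 0.5024.

0.5024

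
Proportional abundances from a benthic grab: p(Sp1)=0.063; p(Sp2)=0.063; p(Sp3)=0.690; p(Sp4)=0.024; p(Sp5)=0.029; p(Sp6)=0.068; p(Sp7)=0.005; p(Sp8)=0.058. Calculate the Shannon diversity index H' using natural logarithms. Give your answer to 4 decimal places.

1.1710

Each pᵢ ln pᵢ term (working shown to 6 dp, full precision carried): 0.063×(-2.764621)=-0.174171, 0.063×(-2.764621)=-0.174171, 0.69×(-0.371064)=-0.256034, 0.024×(-3.729701)=-0.089513, 0.029×(-3.540459)=-0.102673, 0.068×(-2.688248)=-0.182801, 0.005×(-5.298317)=-0.026492, 0.058×(-2.847312)=-0.165144.
Sum = -1.170999, so H' = 1.1710.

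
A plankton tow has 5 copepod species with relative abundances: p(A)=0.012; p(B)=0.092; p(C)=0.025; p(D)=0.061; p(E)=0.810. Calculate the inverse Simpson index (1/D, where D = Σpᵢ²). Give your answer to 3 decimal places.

D = 0.012² + 0.092² + 0.025² + 0.061² + 0.81² = 0.000144 + 0.008464 + 0.000625 + 0.003721 + 0.656100 = 0.669054 (working shown to 6 dp, full precision carried).
So 1/D = 1.49465, i.e. 1.495 to 3 decimal places.

1.495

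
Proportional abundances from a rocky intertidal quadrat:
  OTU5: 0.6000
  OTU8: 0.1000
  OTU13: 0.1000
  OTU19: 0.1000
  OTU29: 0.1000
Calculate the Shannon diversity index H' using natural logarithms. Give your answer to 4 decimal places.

1.2275

Each pᵢ ln pᵢ term (working shown to 6 dp, full precision carried): 0.6×(-0.510826)=-0.306495, 0.1×(-2.302585)=-0.230259, 0.1×(-2.302585)=-0.230259, 0.1×(-2.302585)=-0.230259, 0.1×(-2.302585)=-0.230259.
Sum = -1.227529, so H' = 1.2275.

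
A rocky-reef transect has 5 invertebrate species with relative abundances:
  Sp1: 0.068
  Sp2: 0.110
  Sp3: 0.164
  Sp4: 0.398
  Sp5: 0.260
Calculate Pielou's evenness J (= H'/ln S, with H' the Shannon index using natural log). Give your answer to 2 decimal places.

0.89

H' = −Σ pᵢ ln pᵢ = −((-0.1828) + (-0.2428) + (-0.2965) + (-0.3667) + (-0.3502)) = 1.4390 (working shown to 4 dp, full precision carried).
With S = 5 species, ln S = 1.6094, so J = 1.4390/1.6094 = 0.8941, i.e. 0.89 to 2 decimal places.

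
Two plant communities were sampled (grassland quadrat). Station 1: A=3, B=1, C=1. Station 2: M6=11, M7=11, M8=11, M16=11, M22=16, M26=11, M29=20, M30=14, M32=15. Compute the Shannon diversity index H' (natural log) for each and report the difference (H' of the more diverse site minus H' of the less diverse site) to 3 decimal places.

Station 1: N=5, proportions 0.6, 0.2, 0.2, giving H' = 0.95027 (working shown to 5 dp, full precision carried).
Station 2: N=120, proportions 0.09167, 0.09167, 0.09167, 0.09167, 0.13333, 0.09167, 0.16667, 0.11667, 0.125, giving H' = 2.17309.
Difference = |0.95027 − 2.17309| = 1.22282, i.e. 1.223 to 3 decimal places.

1.223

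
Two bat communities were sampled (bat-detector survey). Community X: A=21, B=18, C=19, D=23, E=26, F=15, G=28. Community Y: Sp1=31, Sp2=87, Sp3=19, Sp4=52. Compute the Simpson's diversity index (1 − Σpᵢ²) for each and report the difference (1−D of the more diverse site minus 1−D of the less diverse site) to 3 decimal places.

Community X: N=150, proportions 0.14, 0.12, 0.126667, 0.153333, 0.173333, 0.1, 0.186667, giving 1−D = 0.851556 (working shown to 6 dp, full precision carried).
Community Y: N=189, proportions 0.164021, 0.460317, 0.100529, 0.275132, giving 1−D = 0.675401.
Difference = |0.851556 − 0.675401| = 0.176155, i.e. 0.176 to 3 decimal places.

0.176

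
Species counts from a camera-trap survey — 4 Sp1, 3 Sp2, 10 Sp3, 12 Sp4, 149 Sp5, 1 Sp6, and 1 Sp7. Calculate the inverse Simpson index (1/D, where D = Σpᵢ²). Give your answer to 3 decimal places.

1.442

Total N = 4+3+10+12+149+1+1 = 180, so the proportions are 0.022222, 0.016667, 0.055556, 0.066667, 0.827778, 0.005556, 0.005556 (working shown to 6 dp, full precision carried).
D = 0.022222² + 0.016667² + 0.055556² + 0.066667² + 0.827778² + 0.005556² + 0.005556² = 0.000494 + 0.000278 + 0.003086 + 0.004444 + 0.685216 + 0.000031 + 0.000031 = 0.693580.
So 1/D = 1.44179, i.e. 1.442 to 3 decimal places.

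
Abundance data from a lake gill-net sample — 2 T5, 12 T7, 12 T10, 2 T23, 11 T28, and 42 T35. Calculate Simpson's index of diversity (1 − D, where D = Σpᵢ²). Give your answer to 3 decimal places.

Total N = 2+12+12+2+11+42 = 81, so the proportions are 0.02469, 0.14815, 0.14815, 0.02469, 0.1358, 0.51852 (working shown to 5 dp, full precision carried).
D = 0.02469² + 0.14815² + 0.14815² + 0.02469² + 0.1358² + 0.51852² = 0.00061 + 0.02195 + 0.02195 + 0.00061 + 0.01844 + 0.26886 = 0.33242.
So 1 − D = 0.66758, i.e. 0.668 to 3 decimal places.

0.668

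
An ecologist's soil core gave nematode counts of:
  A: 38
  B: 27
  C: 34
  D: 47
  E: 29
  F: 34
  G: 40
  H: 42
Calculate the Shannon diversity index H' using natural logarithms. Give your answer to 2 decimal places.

2.06

Total N = 38+27+34+47+29+34+40+42 = 291, so the proportions are 0.1306, 0.0928, 0.1168, 0.1615, 0.0997, 0.1168, 0.1375, 0.1443 (working shown to 4 dp, full precision carried).
Each pᵢ ln pᵢ term: 0.1306×(-2.0357)=-0.2658, 0.0928×(-2.3775)=-0.2206, 0.1168×(-2.1470)=-0.2508, 0.1615×(-1.8232)=-0.2945, 0.0997×(-2.3060)=-0.2298, 0.1168×(-2.1470)=-0.2508, 0.1375×(-1.9844)=-0.2728, 0.1443×(-1.9357)=-0.2794.
Sum = -2.0645, so H' = 2.06.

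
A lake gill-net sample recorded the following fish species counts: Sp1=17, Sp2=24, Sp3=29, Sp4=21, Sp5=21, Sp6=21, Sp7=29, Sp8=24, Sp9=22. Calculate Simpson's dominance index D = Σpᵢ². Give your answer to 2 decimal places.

Total N = 17+24+29+21+21+21+29+24+22 = 208, so the proportions are 0.0817, 0.1154, 0.1394, 0.101, 0.101, 0.101, 0.1394, 0.1154, 0.1058 (working shown to 4 dp, full precision carried).
D = 0.0817² + 0.1154² + 0.1394² + 0.101² + 0.101² + 0.101² + 0.1394² + 0.1154² + 0.1058² = 0.0067 + 0.0133 + 0.0194 + 0.0102 + 0.0102 + 0.0102 + 0.0194 + 0.0133 + 0.0112 = 0.1140.
To 2 decimal places, D = 0.11.

0.11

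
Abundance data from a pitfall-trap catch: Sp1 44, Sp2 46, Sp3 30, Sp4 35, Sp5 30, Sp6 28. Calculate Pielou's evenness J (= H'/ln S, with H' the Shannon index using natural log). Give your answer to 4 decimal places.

Total N = 44+46+30+35+30+28 = 213, so the proportions are 0.206573, 0.215962, 0.140845, 0.164319, 0.140845, 0.131455 (working shown to 6 dp, full precision carried).
H' = −Σ pᵢ ln pᵢ = −((-0.325786) + (-0.330995) + (-0.276070) + (-0.296751) + (-0.276070) + (-0.266735)) = 1.772407.
With S = 6 species, ln S = 1.791759, so J = 1.772407/1.791759 = 0.989199, i.e. 0.9892 to 4 decimal places.

0.9892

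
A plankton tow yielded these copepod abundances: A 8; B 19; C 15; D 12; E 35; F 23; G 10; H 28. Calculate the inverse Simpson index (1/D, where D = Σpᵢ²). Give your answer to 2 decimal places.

6.56

Total N = 8+19+15+12+35+23+10+28 = 150, so the proportions are 0.053333, 0.126667, 0.1, 0.08, 0.233333, 0.153333, 0.066667, 0.186667 (working shown to 6 dp, full precision carried).
D = 0.053333² + 0.126667² + 0.1² + 0.08² + 0.233333² + 0.153333² + 0.066667² + 0.186667² = 0.002844 + 0.016044 + 0.010000 + 0.006400 + 0.054444 + 0.023511 + 0.004444 + 0.034844 = 0.152533.
So 1/D = 6.5559, i.e. 6.56 to 2 decimal places.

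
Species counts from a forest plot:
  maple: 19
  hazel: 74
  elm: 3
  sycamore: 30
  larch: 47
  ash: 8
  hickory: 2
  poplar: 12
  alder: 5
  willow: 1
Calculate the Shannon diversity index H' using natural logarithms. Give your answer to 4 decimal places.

Total N = 19+74+3+30+47+8+2+12+5+1 = 201, so the proportions are 0.094527, 0.368159, 0.014925, 0.149254, 0.233831, 0.039801, 0.00995, 0.059701, 0.024876, 0.004975 (working shown to 6 dp, full precision carried).
Each pᵢ ln pᵢ term: 0.094527×(-2.358866)=-0.222977, 0.368159×(-0.999240)=-0.367879, 0.014925×(-4.204693)=-0.062757, 0.149254×(-1.902108)=-0.283897, 0.233831×(-1.453157)=-0.339793, 0.039801×(-3.223863)=-0.128313, 0.00995×(-4.610158)=-0.045872, 0.059701×(-2.818398)=-0.168263, 0.024876×(-3.693867)=-0.091887, 0.004975×(-5.303305)=-0.026385.
Sum = -1.738023, so H' = 1.7380.

1.7380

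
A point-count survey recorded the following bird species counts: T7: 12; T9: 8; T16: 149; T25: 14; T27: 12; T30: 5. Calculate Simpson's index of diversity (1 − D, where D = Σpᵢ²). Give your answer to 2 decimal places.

0.43

Total N = 12+8+149+14+12+5 = 200, so the proportions are 0.06, 0.04, 0.745, 0.07, 0.06, 0.025 (working shown to 4 dp, full precision carried).
D = 0.06² + 0.04² + 0.745² + 0.07² + 0.06² + 0.025² = 0.0036 + 0.0016 + 0.5550 + 0.0049 + 0.0036 + 0.0006 = 0.5694.
So 1 − D = 0.4306, i.e. 0.43 to 2 decimal places.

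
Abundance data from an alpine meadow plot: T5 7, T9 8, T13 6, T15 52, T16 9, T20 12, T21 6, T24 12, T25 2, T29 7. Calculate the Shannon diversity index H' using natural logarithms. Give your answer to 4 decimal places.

1.8896

Total N = 7+8+6+52+9+12+6+12+2+7 = 121, so the proportions are 0.057851, 0.066116, 0.049587, 0.429752, 0.07438, 0.099174, 0.049587, 0.099174, 0.016529, 0.057851 (working shown to 6 dp, full precision carried).
Each pᵢ ln pᵢ term: 0.057851×(-2.849880)=-0.164869, 0.066116×(-2.716349)=-0.179593, 0.049587×(-3.004031)=-0.148960, 0.429752×(-0.844547)=-0.362946, 0.07438×(-2.598566)=-0.193282, 0.099174×(-2.310884)=-0.229179, 0.049587×(-3.004031)=-0.148960, 0.099174×(-2.310884)=-0.229179, 0.016529×(-4.102643)=-0.067812, 0.057851×(-2.849880)=-0.164869.
Sum = -1.889649, so H' = 1.8896.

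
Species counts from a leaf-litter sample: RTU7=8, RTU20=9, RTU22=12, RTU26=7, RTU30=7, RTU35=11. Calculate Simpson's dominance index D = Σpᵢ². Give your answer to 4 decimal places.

0.1742

Total N = 8+9+12+7+7+11 = 54, so the proportions are 0.148148, 0.166667, 0.222222, 0.12963, 0.12963, 0.203704 (working shown to 6 dp, full precision carried).
D = 0.148148² + 0.166667² + 0.222222² + 0.12963² + 0.12963² + 0.203704² = 0.021948 + 0.027778 + 0.049383 + 0.016804 + 0.016804 + 0.041495 = 0.174211.
To 4 decimal places, D = 0.1742.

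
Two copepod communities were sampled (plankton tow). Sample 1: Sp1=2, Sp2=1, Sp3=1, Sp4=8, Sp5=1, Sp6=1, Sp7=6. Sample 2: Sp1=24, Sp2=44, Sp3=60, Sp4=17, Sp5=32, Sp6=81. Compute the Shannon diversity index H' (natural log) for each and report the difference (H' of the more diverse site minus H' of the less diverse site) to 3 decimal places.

0.106

Sample 1: N=20, proportions 0.1, 0.05, 0.05, 0.4, 0.05, 0.05, 0.3, giving H' = 1.55711 (working shown to 5 dp, full precision carried).
Sample 2: N=258, proportions 0.09302, 0.17054, 0.23256, 0.06589, 0.12403, 0.31395, giving H' = 1.66359.
Difference = |1.55711 − 1.66359| = 0.10648, i.e. 0.106 to 3 decimal places.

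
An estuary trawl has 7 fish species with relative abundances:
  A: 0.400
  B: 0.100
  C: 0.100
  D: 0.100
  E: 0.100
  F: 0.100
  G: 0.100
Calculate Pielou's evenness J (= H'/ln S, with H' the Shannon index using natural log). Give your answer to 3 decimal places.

0.898

H' = −Σ pᵢ ln pᵢ = −((-0.36652) + (-0.23026) + (-0.23026) + (-0.23026) + (-0.23026) + (-0.23026) + (-0.23026)) = 1.74807 (working shown to 5 dp, full precision carried).
With S = 7 species, ln S = 1.94591, so J = 1.74807/1.94591 = 0.89833, i.e. 0.898 to 3 decimal places.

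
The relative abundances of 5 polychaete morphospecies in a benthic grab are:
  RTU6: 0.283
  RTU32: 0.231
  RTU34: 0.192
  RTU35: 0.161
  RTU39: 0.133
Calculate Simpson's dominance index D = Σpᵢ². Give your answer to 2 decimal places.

D = 0.283² + 0.231² + 0.192² + 0.161² + 0.133² = 0.0801 + 0.0534 + 0.0369 + 0.0259 + 0.0177 = 0.2139 (working shown to 4 dp, full precision carried).
To 2 decimal places, D = 0.21.

0.21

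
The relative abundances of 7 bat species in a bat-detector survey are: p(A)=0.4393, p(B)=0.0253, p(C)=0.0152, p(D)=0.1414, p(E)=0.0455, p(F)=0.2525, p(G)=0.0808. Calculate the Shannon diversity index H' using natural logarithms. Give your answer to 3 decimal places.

Each pᵢ ln pᵢ term (working shown to 5 dp, full precision carried): 0.4393×(-0.82257)=-0.36136, 0.0253×(-3.67695)=-0.09303, 0.0152×(-4.18646)=-0.06363, 0.1414×(-1.95616)=-0.27660, 0.0455×(-3.09004)=-0.14060, 0.2525×(-1.37634)=-0.34753, 0.0808×(-2.51578)=-0.20327.
Sum = -1.48602, so H' = 1.486.

1.486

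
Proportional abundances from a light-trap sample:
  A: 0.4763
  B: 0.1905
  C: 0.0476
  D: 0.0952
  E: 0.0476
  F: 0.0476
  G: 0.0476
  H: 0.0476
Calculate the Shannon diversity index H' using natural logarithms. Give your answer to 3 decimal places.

1.618

Each pᵢ ln pᵢ term (working shown to 5 dp, full precision carried): 0.4763×(-0.74171)=-0.35328, 0.1905×(-1.65810)=-0.31587, 0.0476×(-3.04492)=-0.14494, 0.0952×(-2.35178)=-0.22389, 0.0476×(-3.04492)=-0.14494, 0.0476×(-3.04492)=-0.14494, 0.0476×(-3.04492)=-0.14494, 0.0476×(-3.04492)=-0.14494.
Sum = -1.61772, so H' = 1.618.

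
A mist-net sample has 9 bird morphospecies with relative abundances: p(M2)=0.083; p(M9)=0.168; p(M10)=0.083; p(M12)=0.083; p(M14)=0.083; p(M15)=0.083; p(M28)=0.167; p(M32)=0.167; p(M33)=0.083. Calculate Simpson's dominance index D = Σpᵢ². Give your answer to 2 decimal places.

D = 0.083² + 0.168² + 0.083² + 0.083² + 0.083² + 0.083² + 0.167² + 0.167² + 0.083² = 0.0069 + 0.0282 + 0.0069 + 0.0069 + 0.0069 + 0.0069 + 0.0279 + 0.0279 + 0.0069 = 0.1253 (working shown to 4 dp, full precision carried).
To 2 decimal places, D = 0.13.

0.13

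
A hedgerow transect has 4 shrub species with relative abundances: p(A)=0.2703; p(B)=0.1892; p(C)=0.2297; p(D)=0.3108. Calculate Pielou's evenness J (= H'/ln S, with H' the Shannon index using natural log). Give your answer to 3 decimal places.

0.988

H' = −Σ pᵢ ln pᵢ = −((-0.35361) + (-0.31501) + (-0.33788) + (-0.36320)) = 1.36971 (working shown to 5 dp, full precision carried).
With S = 4 species, ln S = 1.38629, so J = 1.36971/1.38629 = 0.98804, i.e. 0.988 to 3 decimal places.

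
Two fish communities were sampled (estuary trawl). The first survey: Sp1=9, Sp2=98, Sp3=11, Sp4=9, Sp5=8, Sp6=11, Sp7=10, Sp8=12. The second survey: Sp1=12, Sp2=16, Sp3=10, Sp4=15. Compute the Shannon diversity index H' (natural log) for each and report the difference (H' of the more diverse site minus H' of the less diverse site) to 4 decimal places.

The first survey: N=168, proportions 0.0535714, 0.5833333, 0.0654762, 0.0535714, 0.047619, 0.0654762, 0.0595238, 0.0714286, giving H' = 1.4863996 (working shown to 7 dp, full precision carried).
The second survey: N=53, proportions 0.2264151, 0.3018868, 0.1886792, 0.2830189, giving H' = 1.3697843.
Difference = |1.4863996 − 1.3697843| = 0.1166153, i.e. 0.1166 to 4 decimal places.

0.1166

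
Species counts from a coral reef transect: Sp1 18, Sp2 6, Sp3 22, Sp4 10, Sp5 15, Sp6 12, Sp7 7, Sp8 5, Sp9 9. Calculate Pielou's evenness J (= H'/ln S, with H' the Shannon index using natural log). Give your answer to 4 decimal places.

Total N = 18+6+22+10+15+12+7+5+9 = 104, so the proportions are 0.173077, 0.057692, 0.211538, 0.096154, 0.144231, 0.115385, 0.067308, 0.048077, 0.086538 (working shown to 6 dp, full precision carried).
H' = −Σ pᵢ ln pᵢ = −((-0.303580) + (-0.164575) + (-0.328593) + (-0.225174) + (-0.279280) + (-0.249171) + (-0.181629) + (-0.145911) + (-0.211774)) = 2.089687.
With S = 9 species, ln S = 2.197225, so J = 2.089687/2.197225 = 0.951057, i.e. 0.9511 to 4 decimal places.

0.9511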